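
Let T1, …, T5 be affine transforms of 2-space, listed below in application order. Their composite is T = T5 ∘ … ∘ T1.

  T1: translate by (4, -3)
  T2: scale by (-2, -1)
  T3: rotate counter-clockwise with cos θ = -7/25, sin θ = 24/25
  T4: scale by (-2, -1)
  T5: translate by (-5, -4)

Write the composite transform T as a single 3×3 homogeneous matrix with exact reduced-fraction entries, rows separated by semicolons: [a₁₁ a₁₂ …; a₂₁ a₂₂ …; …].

T = [-28/25 -48/25 -93/25; 48/25 -7/25 113/25; 0 0 1]

T1 = [1 0 4; 0 1 -3; 0 0 1]
T2·T1 = [-2 0 -8; 0 -1 3; 0 0 1]
T3·…·T1 = [14/25 24/25 -16/25; -48/25 7/25 -213/25; 0 0 1]
T4·…·T1 = [-28/25 -48/25 32/25; 48/25 -7/25 213/25; 0 0 1]
T5·…·T1 = [-28/25 -48/25 -93/25; 48/25 -7/25 113/25; 0 0 1]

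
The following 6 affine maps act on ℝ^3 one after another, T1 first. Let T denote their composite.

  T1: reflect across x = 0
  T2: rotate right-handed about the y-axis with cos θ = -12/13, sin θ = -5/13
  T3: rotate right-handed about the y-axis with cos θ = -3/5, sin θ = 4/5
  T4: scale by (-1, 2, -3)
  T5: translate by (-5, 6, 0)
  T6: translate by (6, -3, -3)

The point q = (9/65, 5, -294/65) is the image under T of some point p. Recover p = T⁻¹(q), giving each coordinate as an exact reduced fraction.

T1 = [-1 0 0 0; 0 1 0 0; 0 0 1 0; 0 0 0 1]
T2·T1 = [12/13 0 -5/13 0; 0 1 0 0; -5/13 0 -12/13 0; 0 0 0 1]
T3·…·T1 = [-56/65 0 -33/65 0; 0 1 0 0; -33/65 0 56/65 0; 0 0 0 1]
T4·…·T1 = [56/65 0 33/65 0; 0 2 0 0; 99/65 0 -168/65 0; 0 0 0 1]
T5·…·T1 = [56/65 0 33/65 -5; 0 2 0 6; 99/65 0 -168/65 0; 0 0 0 1]
T6·…·T1 = [56/65 0 33/65 1; 0 2 0 3; 99/65 0 -168/65 -3; 0 0 0 1]
det M = -6; M⁻¹ = [56/65 0 11/65 -23/65; 0 1/2 0 -3/2; 33/65 0 -56/195 -89/65; 0 0 0 1]
M⁻¹ · (9/65, 5, -294/65)ᵀ = (-1, 1, 0)ᵀ

p = (-1, 1, 0)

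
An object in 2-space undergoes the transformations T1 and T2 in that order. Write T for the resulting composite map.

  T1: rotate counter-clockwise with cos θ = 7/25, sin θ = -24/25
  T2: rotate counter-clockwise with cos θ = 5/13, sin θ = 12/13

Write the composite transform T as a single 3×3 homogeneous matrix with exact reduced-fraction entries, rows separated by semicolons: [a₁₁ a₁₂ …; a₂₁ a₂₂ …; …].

T1 = [7/25 24/25 0; -24/25 7/25 0; 0 0 1]
T2·T1 = [323/325 36/325 0; -36/325 323/325 0; 0 0 1]

T = [323/325 36/325 0; -36/325 323/325 0; 0 0 1]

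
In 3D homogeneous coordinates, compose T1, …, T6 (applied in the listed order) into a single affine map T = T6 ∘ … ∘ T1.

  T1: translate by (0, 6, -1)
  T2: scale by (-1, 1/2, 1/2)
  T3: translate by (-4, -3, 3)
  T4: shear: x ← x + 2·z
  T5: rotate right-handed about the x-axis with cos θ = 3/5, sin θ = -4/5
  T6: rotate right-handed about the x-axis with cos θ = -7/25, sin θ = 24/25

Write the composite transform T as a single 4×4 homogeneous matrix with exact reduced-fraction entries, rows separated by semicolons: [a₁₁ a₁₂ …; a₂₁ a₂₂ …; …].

T1 = [1 0 0 0; 0 1 0 6; 0 0 1 -1; 0 0 0 1]
T2·T1 = [-1 0 0 0; 0 1/2 0 3; 0 0 1/2 -1/2; 0 0 0 1]
T3·…·T1 = [-1 0 0 -4; 0 1/2 0 0; 0 0 1/2 5/2; 0 0 0 1]
T4·…·T1 = [-1 0 1 1; 0 1/2 0 0; 0 0 1/2 5/2; 0 0 0 1]
T5·…·T1 = [-1 0 1 1; 0 3/10 2/5 2; 0 -2/5 3/10 3/2; 0 0 0 1]
T6·…·T1 = [-1 0 1 1; 0 3/10 -2/5 -2; 0 2/5 3/10 3/2; 0 0 0 1]

T = [-1 0 1 1; 0 3/10 -2/5 -2; 0 2/5 3/10 3/2; 0 0 0 1]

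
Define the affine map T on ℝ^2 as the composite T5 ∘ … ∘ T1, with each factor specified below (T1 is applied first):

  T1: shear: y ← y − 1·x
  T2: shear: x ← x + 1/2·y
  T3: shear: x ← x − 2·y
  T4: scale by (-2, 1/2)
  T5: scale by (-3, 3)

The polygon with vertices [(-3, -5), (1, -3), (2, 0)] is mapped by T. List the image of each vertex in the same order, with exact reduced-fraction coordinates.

T1 shear: y ← y − 1·x: (-3, -5) → (-3, -2); (1, -3) → (1, -4); (2, 0) → (2, -2)
T2 shear: x ← x + 1/2·y: (-3, -2) → (-4, -2); (1, -4) → (-1, -4); (2, -2) → (1, -2)
T3 shear: x ← x − 2·y: (-4, -2) → (0, -2); (-1, -4) → (7, -4); (1, -2) → (5, -2)
T4 scale by (-2, 1/2): (0, -2) → (0, -1); (7, -4) → (-14, -2); (5, -2) → (-10, -1)
T5 scale by (-3, 3): (0, -1) → (0, -3); (-14, -2) → (42, -6); (-10, -1) → (30, -3)

image vertices: (0, -3), (42, -6), (30, -3)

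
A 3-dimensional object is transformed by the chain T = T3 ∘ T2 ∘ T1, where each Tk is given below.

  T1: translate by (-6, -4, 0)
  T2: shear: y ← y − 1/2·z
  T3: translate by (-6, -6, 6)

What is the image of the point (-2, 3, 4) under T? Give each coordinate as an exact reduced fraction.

T1 translate by (-6, -4, 0): (-2, 3, 4) → (-8, -1, 4)
T2 shear: y ← y − 1/2·z: (-8, -1, 4) → (-8, -3, 4)
T3 translate by (-6, -6, 6): (-8, -3, 4) → (-14, -9, 10)

T(p) = (-14, -9, 10)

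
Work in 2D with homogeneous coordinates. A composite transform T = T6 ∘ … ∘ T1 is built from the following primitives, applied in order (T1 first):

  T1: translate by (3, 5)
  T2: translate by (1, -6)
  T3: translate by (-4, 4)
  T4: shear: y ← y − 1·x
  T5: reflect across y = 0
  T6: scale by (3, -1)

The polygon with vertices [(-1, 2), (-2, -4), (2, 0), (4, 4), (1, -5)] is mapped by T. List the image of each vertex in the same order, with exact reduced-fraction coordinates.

image vertices: (-3, 6), (-6, 1), (6, 1), (12, 3), (3, -3)

T1 translate by (3, 5): (-1, 2) → (2, 7); (-2, -4) → (1, 1); (2, 0) → (5, 5); (4, 4) → (7, 9); (1, -5) → (4, 0)
T2 translate by (1, -6): (2, 7) → (3, 1); (1, 1) → (2, -5); (5, 5) → (6, -1); (7, 9) → (8, 3); (4, 0) → (5, -6)
T3 translate by (-4, 4): (3, 1) → (-1, 5); (2, -5) → (-2, -1); (6, -1) → (2, 3); (8, 3) → (4, 7); (5, -6) → (1, -2)
T4 shear: y ← y − 1·x: (-1, 5) → (-1, 6); (-2, -1) → (-2, 1); (2, 3) → (2, 1); (4, 7) → (4, 3); (1, -2) → (1, -3)
T5 reflect across y = 0: (-1, 6) → (-1, -6); (-2, 1) → (-2, -1); (2, 1) → (2, -1); (4, 3) → (4, -3); (1, -3) → (1, 3)
T6 scale by (3, -1): (-1, -6) → (-3, 6); (-2, -1) → (-6, 1); (2, -1) → (6, 1); (4, -3) → (12, 3); (1, 3) → (3, -3)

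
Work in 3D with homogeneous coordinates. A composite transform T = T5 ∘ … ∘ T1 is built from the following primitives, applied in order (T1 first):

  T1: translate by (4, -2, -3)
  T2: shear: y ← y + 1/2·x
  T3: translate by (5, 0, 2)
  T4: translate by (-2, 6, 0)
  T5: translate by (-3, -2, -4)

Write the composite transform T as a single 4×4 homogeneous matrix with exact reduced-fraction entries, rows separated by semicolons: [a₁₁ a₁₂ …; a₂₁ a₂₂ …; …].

T1 = [1 0 0 4; 0 1 0 -2; 0 0 1 -3; 0 0 0 1]
T2·T1 = [1 0 0 4; 1/2 1 0 0; 0 0 1 -3; 0 0 0 1]
T3·…·T1 = [1 0 0 9; 1/2 1 0 0; 0 0 1 -1; 0 0 0 1]
T4·…·T1 = [1 0 0 7; 1/2 1 0 6; 0 0 1 -1; 0 0 0 1]
T5·…·T1 = [1 0 0 4; 1/2 1 0 4; 0 0 1 -5; 0 0 0 1]

T = [1 0 0 4; 1/2 1 0 4; 0 0 1 -5; 0 0 0 1]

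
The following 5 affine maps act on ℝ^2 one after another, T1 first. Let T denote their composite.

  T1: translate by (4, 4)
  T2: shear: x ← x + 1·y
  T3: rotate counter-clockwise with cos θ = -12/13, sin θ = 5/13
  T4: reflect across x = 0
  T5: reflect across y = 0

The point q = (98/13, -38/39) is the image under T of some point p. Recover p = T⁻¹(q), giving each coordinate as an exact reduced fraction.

T1 = [1 0 4; 0 1 4; 0 0 1]
T2·T1 = [1 1 8; 0 1 4; 0 0 1]
T3·…·T1 = [-12/13 -17/13 -116/13; 5/13 -7/13 -8/13; 0 0 1]
T4·…·T1 = [12/13 17/13 116/13; 5/13 -7/13 -8/13; 0 0 1]
T5·…·T1 = [12/13 17/13 116/13; -5/13 7/13 8/13; 0 0 1]
det M = 1; M⁻¹ = [7/13 -17/13 -4; 5/13 12/13 -4; 0 0 1]
M⁻¹ · (98/13, -38/39)ᵀ = (4/3, -2)ᵀ

p = (4/3, -2)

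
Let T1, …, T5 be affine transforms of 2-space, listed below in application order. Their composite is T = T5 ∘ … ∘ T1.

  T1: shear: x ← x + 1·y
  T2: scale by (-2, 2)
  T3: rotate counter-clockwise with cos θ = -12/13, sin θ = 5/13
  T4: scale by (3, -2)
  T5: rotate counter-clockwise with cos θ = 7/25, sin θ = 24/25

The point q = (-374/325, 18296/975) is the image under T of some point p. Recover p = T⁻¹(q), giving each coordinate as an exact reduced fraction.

p = (3, 1/3)

T1 = [1 1 0; 0 1 0; 0 0 1]
T2·T1 = [-2 -2 0; 0 2 0; 0 0 1]
T3·…·T1 = [24/13 14/13 0; -10/13 -34/13 0; 0 0 1]
T4·…·T1 = [72/13 42/13 0; 20/13 68/13 0; 0 0 1]
T5·…·T1 = [24/325 -1338/325 0; 1868/325 1484/325 0; 0 0 1]
det M = 24; M⁻¹ = [371/1950 223/1300 0; -467/1950 1/325 0; 0 0 1]
M⁻¹ · (-374/325, 18296/975)ᵀ = (3, 1/3)ᵀ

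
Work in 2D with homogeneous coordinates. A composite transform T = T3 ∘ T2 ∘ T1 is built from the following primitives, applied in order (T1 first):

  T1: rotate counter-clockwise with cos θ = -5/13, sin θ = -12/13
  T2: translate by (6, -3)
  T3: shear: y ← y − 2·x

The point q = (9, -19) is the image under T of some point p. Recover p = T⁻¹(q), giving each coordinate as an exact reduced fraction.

T1 = [-5/13 12/13 0; -12/13 -5/13 0; 0 0 1]
T2·T1 = [-5/13 12/13 6; -12/13 -5/13 -3; 0 0 1]
T3·…·T1 = [-5/13 12/13 6; -2/13 -29/13 -15; 0 0 1]
det M = 1; M⁻¹ = [-29/13 -12/13 -6/13; 2/13 -5/13 -87/13; 0 0 1]
M⁻¹ · (9, -19)ᵀ = (-3, 2)ᵀ

p = (-3, 2)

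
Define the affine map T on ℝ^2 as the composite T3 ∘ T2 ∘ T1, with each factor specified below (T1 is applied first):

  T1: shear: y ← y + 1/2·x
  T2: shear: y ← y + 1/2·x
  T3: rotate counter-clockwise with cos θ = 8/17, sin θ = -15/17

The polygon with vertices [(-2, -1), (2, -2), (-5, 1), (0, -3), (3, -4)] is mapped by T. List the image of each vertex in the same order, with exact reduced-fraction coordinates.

image vertices: (-61/17, 6/17), (16/17, -30/17), (-100/17, 43/17), (-45/17, -24/17), (9/17, -53/17)

T1 shear: y ← y + 1/2·x: (-2, -1) → (-2, -2); (2, -2) → (2, -1); (-5, 1) → (-5, -3/2); (0, -3) → (0, -3); (3, -4) → (3, -5/2)
T2 shear: y ← y + 1/2·x: (-2, -2) → (-2, -3); (2, -1) → (2, 0); (-5, -3/2) → (-5, -4); (0, -3) → (0, -3); (3, -5/2) → (3, -1)
T3 rotate counter-clockwise with cos θ = 8/17, sin θ = -15/17: (-2, -3) → (-61/17, 6/17); (2, 0) → (16/17, -30/17); (-5, -4) → (-100/17, 43/17); (0, -3) → (-45/17, -24/17); (3, -1) → (9/17, -53/17)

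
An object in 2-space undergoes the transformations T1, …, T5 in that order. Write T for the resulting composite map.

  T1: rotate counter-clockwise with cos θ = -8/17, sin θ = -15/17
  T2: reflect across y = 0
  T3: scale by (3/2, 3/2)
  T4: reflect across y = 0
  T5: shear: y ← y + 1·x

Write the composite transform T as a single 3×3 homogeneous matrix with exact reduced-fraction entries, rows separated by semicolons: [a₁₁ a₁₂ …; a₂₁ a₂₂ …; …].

T1 = [-8/17 15/17 0; -15/17 -8/17 0; 0 0 1]
T2·T1 = [-8/17 15/17 0; 15/17 8/17 0; 0 0 1]
T3·…·T1 = [-12/17 45/34 0; 45/34 12/17 0; 0 0 1]
T4·…·T1 = [-12/17 45/34 0; -45/34 -12/17 0; 0 0 1]
T5·…·T1 = [-12/17 45/34 0; -69/34 21/34 0; 0 0 1]

T = [-12/17 45/34 0; -69/34 21/34 0; 0 0 1]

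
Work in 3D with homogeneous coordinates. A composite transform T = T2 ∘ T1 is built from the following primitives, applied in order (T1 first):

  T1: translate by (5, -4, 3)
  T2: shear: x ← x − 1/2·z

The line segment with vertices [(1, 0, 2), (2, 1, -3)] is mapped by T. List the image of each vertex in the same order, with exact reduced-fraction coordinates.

T1 translate by (5, -4, 3): (1, 0, 2) → (6, -4, 5); (2, 1, -3) → (7, -3, 0)
T2 shear: x ← x − 1/2·z: (6, -4, 5) → (7/2, -4, 5); (7, -3, 0) → (7, -3, 0)

image vertices: (7/2, -4, 5), (7, -3, 0)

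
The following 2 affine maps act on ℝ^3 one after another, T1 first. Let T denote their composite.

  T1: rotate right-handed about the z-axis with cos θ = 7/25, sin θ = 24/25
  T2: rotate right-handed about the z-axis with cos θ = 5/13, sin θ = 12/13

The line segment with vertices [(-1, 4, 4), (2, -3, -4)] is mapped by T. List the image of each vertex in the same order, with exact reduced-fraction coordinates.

T1 rotate right-handed about the z-axis with cos θ = 7/25, sin θ = 24/25: (-1, 4, 4) → (-103/25, 4/25, 4); (2, -3, -4) → (86/25, 27/25, -4)
T2 rotate right-handed about the z-axis with cos θ = 5/13, sin θ = 12/13: (-103/25, 4/25, 4) → (-563/325, -1216/325, 4); (86/25, 27/25, -4) → (106/325, 1167/325, -4)

image vertices: (-563/325, -1216/325, 4), (106/325, 1167/325, -4)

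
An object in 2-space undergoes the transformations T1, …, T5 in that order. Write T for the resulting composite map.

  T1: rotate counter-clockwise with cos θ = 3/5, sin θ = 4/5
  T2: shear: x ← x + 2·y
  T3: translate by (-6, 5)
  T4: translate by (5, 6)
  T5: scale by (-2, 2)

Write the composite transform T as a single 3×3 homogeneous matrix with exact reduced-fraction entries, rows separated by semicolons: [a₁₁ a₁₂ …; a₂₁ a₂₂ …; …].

T = [-22/5 -4/5 2; 8/5 6/5 22; 0 0 1]

T1 = [3/5 -4/5 0; 4/5 3/5 0; 0 0 1]
T2·T1 = [11/5 2/5 0; 4/5 3/5 0; 0 0 1]
T3·…·T1 = [11/5 2/5 -6; 4/5 3/5 5; 0 0 1]
T4·…·T1 = [11/5 2/5 -1; 4/5 3/5 11; 0 0 1]
T5·…·T1 = [-22/5 -4/5 2; 8/5 6/5 22; 0 0 1]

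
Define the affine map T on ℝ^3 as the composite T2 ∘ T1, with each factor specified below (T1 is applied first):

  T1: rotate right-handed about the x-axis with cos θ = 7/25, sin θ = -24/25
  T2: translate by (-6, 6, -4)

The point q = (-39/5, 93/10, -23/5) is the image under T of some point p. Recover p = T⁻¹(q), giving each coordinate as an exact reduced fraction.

T1 = [1 0 0 0; 0 7/25 24/25 0; 0 -24/25 7/25 0; 0 0 0 1]
T2·T1 = [1 0 0 -6; 0 7/25 24/25 6; 0 -24/25 7/25 -4; 0 0 0 1]
det M = 1; M⁻¹ = [1 0 0 6; 0 7/25 -24/25 -138/25; 0 24/25 7/25 -116/25; 0 0 0 1]
M⁻¹ · (-39/5, 93/10, -23/5)ᵀ = (-9/5, 3/2, 3)ᵀ

p = (-9/5, 3/2, 3)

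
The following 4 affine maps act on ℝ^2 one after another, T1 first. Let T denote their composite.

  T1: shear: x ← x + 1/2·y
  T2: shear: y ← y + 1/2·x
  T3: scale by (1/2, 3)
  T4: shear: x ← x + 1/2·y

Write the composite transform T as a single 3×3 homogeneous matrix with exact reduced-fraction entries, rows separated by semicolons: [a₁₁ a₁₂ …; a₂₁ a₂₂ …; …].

T = [5/4 17/8 0; 3/2 15/4 0; 0 0 1]

T1 = [1 1/2 0; 0 1 0; 0 0 1]
T2·T1 = [1 1/2 0; 1/2 5/4 0; 0 0 1]
T3·…·T1 = [1/2 1/4 0; 3/2 15/4 0; 0 0 1]
T4·…·T1 = [5/4 17/8 0; 3/2 15/4 0; 0 0 1]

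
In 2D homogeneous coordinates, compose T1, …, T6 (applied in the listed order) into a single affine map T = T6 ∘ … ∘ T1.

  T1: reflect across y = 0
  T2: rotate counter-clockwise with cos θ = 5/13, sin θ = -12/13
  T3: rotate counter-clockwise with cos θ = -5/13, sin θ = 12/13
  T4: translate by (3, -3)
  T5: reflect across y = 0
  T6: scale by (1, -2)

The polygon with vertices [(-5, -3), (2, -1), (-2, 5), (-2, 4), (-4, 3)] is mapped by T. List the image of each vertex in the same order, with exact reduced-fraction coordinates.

T1 reflect across y = 0: (-5, -3) → (-5, 3); (2, -1) → (2, 1); (-2, 5) → (-2, -5); (-2, 4) → (-2, -4); (-4, 3) → (-4, -3)
T2 rotate counter-clockwise with cos θ = 5/13, sin θ = -12/13: (-5, 3) → (11/13, 75/13); (2, 1) → (22/13, -19/13); (-2, -5) → (-70/13, -1/13); (-2, -4) → (-58/13, 4/13); (-4, -3) → (-56/13, 33/13)
T3 rotate counter-clockwise with cos θ = -5/13, sin θ = 12/13: (11/13, 75/13) → (-955/169, -243/169); (22/13, -19/13) → (118/169, 359/169); (-70/13, -1/13) → (362/169, -835/169); (-58/13, 4/13) → (242/169, -716/169); (-56/13, 33/13) → (-116/169, -837/169)
T4 translate by (3, -3): (-955/169, -243/169) → (-448/169, -750/169); (118/169, 359/169) → (625/169, -148/169); (362/169, -835/169) → (869/169, -1342/169); (242/169, -716/169) → (749/169, -1223/169); (-116/169, -837/169) → (391/169, -1344/169)
T5 reflect across y = 0: (-448/169, -750/169) → (-448/169, 750/169); (625/169, -148/169) → (625/169, 148/169); (869/169, -1342/169) → (869/169, 1342/169); (749/169, -1223/169) → (749/169, 1223/169); (391/169, -1344/169) → (391/169, 1344/169)
T6 scale by (1, -2): (-448/169, 750/169) → (-448/169, -1500/169); (625/169, 148/169) → (625/169, -296/169); (869/169, 1342/169) → (869/169, -2684/169); (749/169, 1223/169) → (749/169, -2446/169); (391/169, 1344/169) → (391/169, -2688/169)

image vertices: (-448/169, -1500/169), (625/169, -296/169), (869/169, -2684/169), (749/169, -2446/169), (391/169, -2688/169)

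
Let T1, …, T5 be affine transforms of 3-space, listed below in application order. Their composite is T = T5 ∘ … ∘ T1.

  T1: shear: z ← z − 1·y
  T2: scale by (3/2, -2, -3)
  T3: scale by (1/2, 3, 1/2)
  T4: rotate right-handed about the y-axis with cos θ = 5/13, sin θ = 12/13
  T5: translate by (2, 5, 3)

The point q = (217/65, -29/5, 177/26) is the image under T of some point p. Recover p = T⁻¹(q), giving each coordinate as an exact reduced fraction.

T1 = [1 0 0 0; 0 1 0 0; 0 -1 1 0; 0 0 0 1]
T2·T1 = [3/2 0 0 0; 0 -2 0 0; 0 3 -3 0; 0 0 0 1]
T3·…·T1 = [3/4 0 0 0; 0 -6 0 0; 0 3/2 -3/2 0; 0 0 0 1]
T4·…·T1 = [15/52 18/13 -18/13 0; 0 -6 0 0; -9/13 15/26 -15/26 0; 0 0 0 1]
T5·…·T1 = [15/52 18/13 -18/13 2; 0 -6 0 5; -9/13 15/26 -15/26 3; 0 0 0 1]
det M = 27/4; M⁻¹ = [20/39 0 -16/13 8/3; 0 -1/6 0 5/6; -8/13 -1/6 -10/39 17/6; 0 0 0 1]
M⁻¹ · (217/65, -29/5, 177/26)ᵀ = (-4, 9/5, 0)ᵀ

p = (-4, 9/5, 0)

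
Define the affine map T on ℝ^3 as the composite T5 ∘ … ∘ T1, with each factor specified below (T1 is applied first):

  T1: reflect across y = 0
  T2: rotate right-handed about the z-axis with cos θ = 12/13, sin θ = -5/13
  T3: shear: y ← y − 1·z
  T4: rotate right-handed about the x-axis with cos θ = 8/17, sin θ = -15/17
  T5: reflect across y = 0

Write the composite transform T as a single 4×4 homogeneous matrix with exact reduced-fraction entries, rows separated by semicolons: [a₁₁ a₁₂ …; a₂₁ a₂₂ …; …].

T1 = [1 0 0 0; 0 -1 0 0; 0 0 1 0; 0 0 0 1]
T2·T1 = [12/13 -5/13 0 0; -5/13 -12/13 0 0; 0 0 1 0; 0 0 0 1]
T3·…·T1 = [12/13 -5/13 0 0; -5/13 -12/13 -1 0; 0 0 1 0; 0 0 0 1]
T4·…·T1 = [12/13 -5/13 0 0; -40/221 -96/221 7/17 0; 75/221 180/221 23/17 0; 0 0 0 1]
T5·…·T1 = [12/13 -5/13 0 0; 40/221 96/221 -7/17 0; 75/221 180/221 23/17 0; 0 0 0 1]

T = [12/13 -5/13 0 0; 40/221 96/221 -7/17 0; 75/221 180/221 23/17 0; 0 0 0 1]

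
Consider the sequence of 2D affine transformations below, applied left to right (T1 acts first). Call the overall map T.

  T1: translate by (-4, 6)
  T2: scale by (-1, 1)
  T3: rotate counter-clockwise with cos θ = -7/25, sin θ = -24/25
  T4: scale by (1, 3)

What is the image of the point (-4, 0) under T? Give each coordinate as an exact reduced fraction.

T(p) = (88/25, -702/25)

T1 translate by (-4, 6): (-4, 0) → (-8, 6)
T2 scale by (-1, 1): (-8, 6) → (8, 6)
T3 rotate counter-clockwise with cos θ = -7/25, sin θ = -24/25: (8, 6) → (88/25, -234/25)
T4 scale by (1, 3): (88/25, -234/25) → (88/25, -702/25)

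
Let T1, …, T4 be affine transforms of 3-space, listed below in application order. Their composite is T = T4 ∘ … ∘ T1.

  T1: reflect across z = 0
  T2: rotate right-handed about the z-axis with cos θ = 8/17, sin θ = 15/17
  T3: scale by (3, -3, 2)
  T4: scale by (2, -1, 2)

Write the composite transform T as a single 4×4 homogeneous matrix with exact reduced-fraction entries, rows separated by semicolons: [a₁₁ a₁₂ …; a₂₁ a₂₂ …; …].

T1 = [1 0 0 0; 0 1 0 0; 0 0 -1 0; 0 0 0 1]
T2·T1 = [8/17 -15/17 0 0; 15/17 8/17 0 0; 0 0 -1 0; 0 0 0 1]
T3·…·T1 = [24/17 -45/17 0 0; -45/17 -24/17 0 0; 0 0 -2 0; 0 0 0 1]
T4·…·T1 = [48/17 -90/17 0 0; 45/17 24/17 0 0; 0 0 -4 0; 0 0 0 1]

T = [48/17 -90/17 0 0; 45/17 24/17 0 0; 0 0 -4 0; 0 0 0 1]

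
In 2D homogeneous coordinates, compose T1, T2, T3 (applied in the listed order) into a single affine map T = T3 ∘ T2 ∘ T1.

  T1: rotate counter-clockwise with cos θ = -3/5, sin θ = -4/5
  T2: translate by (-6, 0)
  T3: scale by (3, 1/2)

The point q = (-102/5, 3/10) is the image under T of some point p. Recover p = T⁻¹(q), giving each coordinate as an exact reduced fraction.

p = (0, -1)

T1 = [-3/5 4/5 0; -4/5 -3/5 0; 0 0 1]
T2·T1 = [-3/5 4/5 -6; -4/5 -3/5 0; 0 0 1]
T3·…·T1 = [-9/5 12/5 -18; -2/5 -3/10 0; 0 0 1]
det M = 3/2; M⁻¹ = [-1/5 -8/5 -18/5; 4/15 -6/5 24/5; 0 0 1]
M⁻¹ · (-102/5, 3/10)ᵀ = (0, -1)ᵀ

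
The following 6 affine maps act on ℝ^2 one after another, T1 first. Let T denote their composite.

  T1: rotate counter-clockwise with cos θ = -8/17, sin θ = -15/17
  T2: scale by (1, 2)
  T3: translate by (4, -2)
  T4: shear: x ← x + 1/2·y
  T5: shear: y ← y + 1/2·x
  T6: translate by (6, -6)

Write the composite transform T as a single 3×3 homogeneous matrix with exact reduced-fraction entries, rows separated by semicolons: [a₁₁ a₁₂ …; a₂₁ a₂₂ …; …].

T1 = [-8/17 15/17 0; -15/17 -8/17 0; 0 0 1]
T2·T1 = [-8/17 15/17 0; -30/17 -16/17 0; 0 0 1]
T3·…·T1 = [-8/17 15/17 4; -30/17 -16/17 -2; 0 0 1]
T4·…·T1 = [-23/17 7/17 3; -30/17 -16/17 -2; 0 0 1]
T5·…·T1 = [-23/17 7/17 3; -83/34 -25/34 -1/2; 0 0 1]
T6·…·T1 = [-23/17 7/17 9; -83/34 -25/34 -13/2; 0 0 1]

T = [-23/17 7/17 9; -83/34 -25/34 -13/2; 0 0 1]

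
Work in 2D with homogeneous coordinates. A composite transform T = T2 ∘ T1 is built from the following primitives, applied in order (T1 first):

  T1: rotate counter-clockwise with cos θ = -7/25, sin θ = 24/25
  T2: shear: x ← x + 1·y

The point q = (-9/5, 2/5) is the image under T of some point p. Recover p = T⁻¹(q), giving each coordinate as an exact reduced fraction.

T1 = [-7/25 -24/25 0; 24/25 -7/25 0; 0 0 1]
T2·T1 = [17/25 -31/25 0; 24/25 -7/25 0; 0 0 1]
det M = 1; M⁻¹ = [-7/25 31/25 0; -24/25 17/25 0; 0 0 1]
M⁻¹ · (-9/5, 2/5)ᵀ = (1, 2)ᵀ

p = (1, 2)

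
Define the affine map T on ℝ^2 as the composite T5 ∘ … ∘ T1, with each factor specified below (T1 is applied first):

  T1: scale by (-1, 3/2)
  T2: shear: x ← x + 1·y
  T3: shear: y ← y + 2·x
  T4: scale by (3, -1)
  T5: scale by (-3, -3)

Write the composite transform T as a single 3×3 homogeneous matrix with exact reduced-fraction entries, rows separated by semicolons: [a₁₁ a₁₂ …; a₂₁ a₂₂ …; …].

T = [9 -27/2 0; -6 27/2 0; 0 0 1]

T1 = [-1 0 0; 0 3/2 0; 0 0 1]
T2·T1 = [-1 3/2 0; 0 3/2 0; 0 0 1]
T3·…·T1 = [-1 3/2 0; -2 9/2 0; 0 0 1]
T4·…·T1 = [-3 9/2 0; 2 -9/2 0; 0 0 1]
T5·…·T1 = [9 -27/2 0; -6 27/2 0; 0 0 1]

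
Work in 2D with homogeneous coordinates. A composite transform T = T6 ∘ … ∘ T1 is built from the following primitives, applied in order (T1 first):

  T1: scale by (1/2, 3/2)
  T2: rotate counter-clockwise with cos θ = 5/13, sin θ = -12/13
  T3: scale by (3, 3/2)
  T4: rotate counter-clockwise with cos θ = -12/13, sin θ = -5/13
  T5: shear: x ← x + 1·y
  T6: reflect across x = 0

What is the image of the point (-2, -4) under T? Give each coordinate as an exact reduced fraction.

T1 scale by (1/2, 3/2): (-2, -4) → (-1, -6)
T2 rotate counter-clockwise with cos θ = 5/13, sin θ = -12/13: (-1, -6) → (-77/13, -18/13)
T3 scale by (3, 3/2): (-77/13, -18/13) → (-231/13, -27/13)
T4 rotate counter-clockwise with cos θ = -12/13, sin θ = -5/13: (-231/13, -27/13) → (2637/169, 1479/169)
T5 shear: x ← x + 1·y: (2637/169, 1479/169) → (4116/169, 1479/169)
T6 reflect across x = 0: (4116/169, 1479/169) → (-4116/169, 1479/169)

T(p) = (-4116/169, 1479/169)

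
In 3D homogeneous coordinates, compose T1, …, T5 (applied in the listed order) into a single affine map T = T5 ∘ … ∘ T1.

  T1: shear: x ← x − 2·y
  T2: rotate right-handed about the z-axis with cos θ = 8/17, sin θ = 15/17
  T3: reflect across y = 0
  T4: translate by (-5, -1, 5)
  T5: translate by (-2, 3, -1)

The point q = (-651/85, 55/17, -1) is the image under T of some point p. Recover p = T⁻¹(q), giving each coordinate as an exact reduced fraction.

p = (-7/5, 0, -5)

T1 = [1 -2 0 0; 0 1 0 0; 0 0 1 0; 0 0 0 1]
T2·T1 = [8/17 -31/17 0 0; 15/17 -22/17 0 0; 0 0 1 0; 0 0 0 1]
T3·…·T1 = [8/17 -31/17 0 0; -15/17 22/17 0 0; 0 0 1 0; 0 0 0 1]
T4·…·T1 = [8/17 -31/17 0 -5; -15/17 22/17 0 -1; 0 0 1 5; 0 0 0 1]
T5·…·T1 = [8/17 -31/17 0 -7; -15/17 22/17 0 2; 0 0 1 4; 0 0 0 1]
det M = -1; M⁻¹ = [-22/17 -31/17 0 -92/17; -15/17 -8/17 0 -89/17; 0 0 1 -4; 0 0 0 1]
M⁻¹ · (-651/85, 55/17, -1)ᵀ = (-7/5, 0, -5)ᵀ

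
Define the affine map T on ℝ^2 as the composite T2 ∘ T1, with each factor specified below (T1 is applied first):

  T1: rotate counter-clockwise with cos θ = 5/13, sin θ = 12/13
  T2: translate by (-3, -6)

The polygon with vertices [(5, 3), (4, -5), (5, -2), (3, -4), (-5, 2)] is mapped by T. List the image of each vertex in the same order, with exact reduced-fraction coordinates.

T1 rotate counter-clockwise with cos θ = 5/13, sin θ = 12/13: (5, 3) → (-11/13, 75/13); (4, -5) → (80/13, 23/13); (5, -2) → (49/13, 50/13); (3, -4) → (63/13, 16/13); (-5, 2) → (-49/13, -50/13)
T2 translate by (-3, -6): (-11/13, 75/13) → (-50/13, -3/13); (80/13, 23/13) → (41/13, -55/13); (49/13, 50/13) → (10/13, -28/13); (63/13, 16/13) → (24/13, -62/13); (-49/13, -50/13) → (-88/13, -128/13)

image vertices: (-50/13, -3/13), (41/13, -55/13), (10/13, -28/13), (24/13, -62/13), (-88/13, -128/13)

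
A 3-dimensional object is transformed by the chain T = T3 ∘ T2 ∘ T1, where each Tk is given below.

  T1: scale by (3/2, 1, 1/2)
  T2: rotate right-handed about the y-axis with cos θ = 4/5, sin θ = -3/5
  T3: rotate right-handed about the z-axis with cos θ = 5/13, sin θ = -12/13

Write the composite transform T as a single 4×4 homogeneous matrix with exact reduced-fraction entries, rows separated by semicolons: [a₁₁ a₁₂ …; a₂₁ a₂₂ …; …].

T = [6/13 12/13 -3/26 0; -72/65 5/13 18/65 0; 9/10 0 2/5 0; 0 0 0 1]

T1 = [3/2 0 0 0; 0 1 0 0; 0 0 1/2 0; 0 0 0 1]
T2·T1 = [6/5 0 -3/10 0; 0 1 0 0; 9/10 0 2/5 0; 0 0 0 1]
T3·…·T1 = [6/13 12/13 -3/26 0; -72/65 5/13 18/65 0; 9/10 0 2/5 0; 0 0 0 1]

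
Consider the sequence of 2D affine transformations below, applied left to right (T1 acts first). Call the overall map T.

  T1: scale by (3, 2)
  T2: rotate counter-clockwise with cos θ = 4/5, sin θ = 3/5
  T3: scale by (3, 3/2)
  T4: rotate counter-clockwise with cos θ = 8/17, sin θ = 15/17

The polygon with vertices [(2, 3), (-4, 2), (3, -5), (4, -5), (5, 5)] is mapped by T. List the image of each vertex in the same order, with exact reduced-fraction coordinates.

T1 scale by (3, 2): (2, 3) → (6, 6); (-4, 2) → (-12, 4); (3, -5) → (9, -10); (4, -5) → (12, -10); (5, 5) → (15, 10)
T2 rotate counter-clockwise with cos θ = 4/5, sin θ = 3/5: (6, 6) → (6/5, 42/5); (-12, 4) → (-12, -4); (9, -10) → (66/5, -13/5); (12, -10) → (78/5, -4/5); (15, 10) → (6, 17)
T3 scale by (3, 3/2): (6/5, 42/5) → (18/5, 63/5); (-12, -4) → (-36, -6); (66/5, -13/5) → (198/5, -39/10); (78/5, -4/5) → (234/5, -6/5); (6, 17) → (18, 51/2)
T4 rotate counter-clockwise with cos θ = 8/17, sin θ = 15/17: (18/5, 63/5) → (-801/85, 774/85); (-36, -6) → (-198/17, -588/17); (198/5, -39/10) → (3753/170, 2814/85); (234/5, -6/5) → (1962/85, 3462/85); (18, 51/2) → (-477/34, 474/17)

image vertices: (-801/85, 774/85), (-198/17, -588/17), (3753/170, 2814/85), (1962/85, 3462/85), (-477/34, 474/17)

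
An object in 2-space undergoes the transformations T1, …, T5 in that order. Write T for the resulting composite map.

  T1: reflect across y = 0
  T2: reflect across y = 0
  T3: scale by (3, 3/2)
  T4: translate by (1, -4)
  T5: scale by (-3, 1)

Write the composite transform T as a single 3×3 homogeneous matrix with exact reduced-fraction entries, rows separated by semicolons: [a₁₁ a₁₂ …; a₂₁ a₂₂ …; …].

T = [-9 0 -3; 0 3/2 -4; 0 0 1]

T1 = [1 0 0; 0 -1 0; 0 0 1]
T2·T1 = [1 0 0; 0 1 0; 0 0 1]
T3·…·T1 = [3 0 0; 0 3/2 0; 0 0 1]
T4·…·T1 = [3 0 1; 0 3/2 -4; 0 0 1]
T5·…·T1 = [-9 0 -3; 0 3/2 -4; 0 0 1]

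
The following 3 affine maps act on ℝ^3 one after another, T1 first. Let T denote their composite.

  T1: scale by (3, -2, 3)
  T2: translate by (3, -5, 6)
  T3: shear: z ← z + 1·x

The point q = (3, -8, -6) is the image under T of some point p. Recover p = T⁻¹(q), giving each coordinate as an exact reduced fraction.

p = (0, 3/2, -5)

T1 = [3 0 0 0; 0 -2 0 0; 0 0 3 0; 0 0 0 1]
T2·T1 = [3 0 0 3; 0 -2 0 -5; 0 0 3 6; 0 0 0 1]
T3·…·T1 = [3 0 0 3; 0 -2 0 -5; 3 0 3 9; 0 0 0 1]
det M = -18; M⁻¹ = [1/3 0 0 -1; 0 -1/2 0 -5/2; -1/3 0 1/3 -2; 0 0 0 1]
M⁻¹ · (3, -8, -6)ᵀ = (0, 3/2, -5)ᵀ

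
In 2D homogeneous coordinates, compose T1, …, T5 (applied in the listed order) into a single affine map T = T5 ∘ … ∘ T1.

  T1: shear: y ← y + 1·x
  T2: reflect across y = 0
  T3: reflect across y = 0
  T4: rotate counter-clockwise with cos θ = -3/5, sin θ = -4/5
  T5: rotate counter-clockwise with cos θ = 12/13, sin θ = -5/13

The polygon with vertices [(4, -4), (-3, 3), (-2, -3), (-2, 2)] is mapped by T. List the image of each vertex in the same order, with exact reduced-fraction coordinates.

image vertices: (-224/65, -132/65), (168/65, 99/65), (-53/65, 346/65), (112/65, 66/65)

T1 shear: y ← y + 1·x: (4, -4) → (4, 0); (-3, 3) → (-3, 0); (-2, -3) → (-2, -5); (-2, 2) → (-2, 0)
T2 reflect across y = 0: (4, 0) → (4, 0); (-3, 0) → (-3, 0); (-2, -5) → (-2, 5); (-2, 0) → (-2, 0)
T3 reflect across y = 0: (4, 0) → (4, 0); (-3, 0) → (-3, 0); (-2, 5) → (-2, -5); (-2, 0) → (-2, 0)
T4 rotate counter-clockwise with cos θ = -3/5, sin θ = -4/5: (4, 0) → (-12/5, -16/5); (-3, 0) → (9/5, 12/5); (-2, -5) → (-14/5, 23/5); (-2, 0) → (6/5, 8/5)
T5 rotate counter-clockwise with cos θ = 12/13, sin θ = -5/13: (-12/5, -16/5) → (-224/65, -132/65); (9/5, 12/5) → (168/65, 99/65); (-14/5, 23/5) → (-53/65, 346/65); (6/5, 8/5) → (112/65, 66/65)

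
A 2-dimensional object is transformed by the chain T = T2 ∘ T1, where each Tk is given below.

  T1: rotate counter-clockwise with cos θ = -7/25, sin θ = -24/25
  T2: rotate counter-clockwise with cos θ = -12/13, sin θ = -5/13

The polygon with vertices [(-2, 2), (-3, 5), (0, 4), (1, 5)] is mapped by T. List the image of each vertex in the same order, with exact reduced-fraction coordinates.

image vertices: (-574/325, -718/325), (-1507/325, -1149/325), (-1292/325, -144/325), (-127/25, 11/25)

T1 rotate counter-clockwise with cos θ = -7/25, sin θ = -24/25: (-2, 2) → (62/25, 34/25); (-3, 5) → (141/25, 37/25); (0, 4) → (96/25, -28/25); (1, 5) → (113/25, -59/25)
T2 rotate counter-clockwise with cos θ = -12/13, sin θ = -5/13: (62/25, 34/25) → (-574/325, -718/325); (141/25, 37/25) → (-1507/325, -1149/325); (96/25, -28/25) → (-1292/325, -144/325); (113/25, -59/25) → (-127/25, 11/25)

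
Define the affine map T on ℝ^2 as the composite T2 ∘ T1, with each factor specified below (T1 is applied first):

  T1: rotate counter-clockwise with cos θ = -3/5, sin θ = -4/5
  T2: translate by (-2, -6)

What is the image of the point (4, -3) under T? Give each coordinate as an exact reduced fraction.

T(p) = (-34/5, -37/5)

T1 rotate counter-clockwise with cos θ = -3/5, sin θ = -4/5: (4, -3) → (-24/5, -7/5)
T2 translate by (-2, -6): (-24/5, -7/5) → (-34/5, -37/5)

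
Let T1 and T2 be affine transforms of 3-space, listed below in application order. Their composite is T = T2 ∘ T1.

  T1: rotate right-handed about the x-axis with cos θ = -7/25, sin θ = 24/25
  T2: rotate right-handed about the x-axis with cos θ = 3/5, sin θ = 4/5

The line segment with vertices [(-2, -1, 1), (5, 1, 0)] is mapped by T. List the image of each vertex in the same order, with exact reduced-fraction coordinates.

image vertices: (-2, 73/125, -161/125), (5, -117/125, 44/125)

T1 rotate right-handed about the x-axis with cos θ = -7/25, sin θ = 24/25: (-2, -1, 1) → (-2, -17/25, -31/25); (5, 1, 0) → (5, -7/25, 24/25)
T2 rotate right-handed about the x-axis with cos θ = 3/5, sin θ = 4/5: (-2, -17/25, -31/25) → (-2, 73/125, -161/125); (5, -7/25, 24/25) → (5, -117/125, 44/125)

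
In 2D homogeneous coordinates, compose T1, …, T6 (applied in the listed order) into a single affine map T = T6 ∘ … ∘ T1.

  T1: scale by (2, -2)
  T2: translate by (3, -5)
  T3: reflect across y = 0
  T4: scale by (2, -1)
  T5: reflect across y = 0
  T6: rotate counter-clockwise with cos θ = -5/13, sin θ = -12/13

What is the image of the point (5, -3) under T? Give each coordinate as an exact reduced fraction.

T1 scale by (2, -2): (5, -3) → (10, 6)
T2 translate by (3, -5): (10, 6) → (13, 1)
T3 reflect across y = 0: (13, 1) → (13, -1)
T4 scale by (2, -1): (13, -1) → (26, 1)
T5 reflect across y = 0: (26, 1) → (26, -1)
T6 rotate counter-clockwise with cos θ = -5/13, sin θ = -12/13: (26, -1) → (-142/13, -307/13)

T(p) = (-142/13, -307/13)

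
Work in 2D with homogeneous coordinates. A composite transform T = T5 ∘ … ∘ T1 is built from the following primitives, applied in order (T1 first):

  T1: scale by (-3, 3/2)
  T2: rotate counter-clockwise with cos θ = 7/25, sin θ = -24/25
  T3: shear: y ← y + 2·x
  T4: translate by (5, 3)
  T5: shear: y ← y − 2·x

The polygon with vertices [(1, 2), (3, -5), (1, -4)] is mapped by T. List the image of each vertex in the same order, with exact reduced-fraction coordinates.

T1 scale by (-3, 3/2): (1, 2) → (-3, 3); (3, -5) → (-9, -15/2); (1, -4) → (-3, -6)
T2 rotate counter-clockwise with cos θ = 7/25, sin θ = -24/25: (-3, 3) → (51/25, 93/25); (-9, -15/2) → (-243/25, 327/50); (-3, -6) → (-33/5, 6/5)
T3 shear: y ← y + 2·x: (51/25, 93/25) → (51/25, 39/5); (-243/25, 327/50) → (-243/25, -129/10); (-33/5, 6/5) → (-33/5, -12)
T4 translate by (5, 3): (51/25, 39/5) → (176/25, 54/5); (-243/25, -129/10) → (-118/25, -99/10); (-33/5, -12) → (-8/5, -9)
T5 shear: y ← y − 2·x: (176/25, 54/5) → (176/25, -82/25); (-118/25, -99/10) → (-118/25, -23/50); (-8/5, -9) → (-8/5, -29/5)

image vertices: (176/25, -82/25), (-118/25, -23/50), (-8/5, -29/5)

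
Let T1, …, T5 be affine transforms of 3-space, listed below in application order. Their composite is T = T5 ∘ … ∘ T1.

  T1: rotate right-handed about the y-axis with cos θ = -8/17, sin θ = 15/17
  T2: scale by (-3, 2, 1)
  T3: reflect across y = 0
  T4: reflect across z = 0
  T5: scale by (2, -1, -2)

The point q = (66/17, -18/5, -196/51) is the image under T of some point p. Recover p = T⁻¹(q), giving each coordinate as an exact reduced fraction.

p = (2, -9/5, 1/3)

T1 = [-8/17 0 15/17 0; 0 1 0 0; -15/17 0 -8/17 0; 0 0 0 1]
T2·T1 = [24/17 0 -45/17 0; 0 2 0 0; -15/17 0 -8/17 0; 0 0 0 1]
T3·…·T1 = [24/17 0 -45/17 0; 0 -2 0 0; -15/17 0 -8/17 0; 0 0 0 1]
T4·…·T1 = [24/17 0 -45/17 0; 0 -2 0 0; 15/17 0 8/17 0; 0 0 0 1]
T5·…·T1 = [48/17 0 -90/17 0; 0 2 0 0; -30/17 0 -16/17 0; 0 0 0 1]
det M = -24; M⁻¹ = [4/51 0 -15/34 0; 0 1/2 0 0; -5/34 0 -4/17 0; 0 0 0 1]
M⁻¹ · (66/17, -18/5, -196/51)ᵀ = (2, -9/5, 1/3)ᵀ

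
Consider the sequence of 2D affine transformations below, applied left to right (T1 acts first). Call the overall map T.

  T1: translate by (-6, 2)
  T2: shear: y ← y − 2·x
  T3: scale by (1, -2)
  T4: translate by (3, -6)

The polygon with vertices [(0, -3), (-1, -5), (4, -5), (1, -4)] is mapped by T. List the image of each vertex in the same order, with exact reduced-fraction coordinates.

T1 translate by (-6, 2): (0, -3) → (-6, -1); (-1, -5) → (-7, -3); (4, -5) → (-2, -3); (1, -4) → (-5, -2)
T2 shear: y ← y − 2·x: (-6, -1) → (-6, 11); (-7, -3) → (-7, 11); (-2, -3) → (-2, 1); (-5, -2) → (-5, 8)
T3 scale by (1, -2): (-6, 11) → (-6, -22); (-7, 11) → (-7, -22); (-2, 1) → (-2, -2); (-5, 8) → (-5, -16)
T4 translate by (3, -6): (-6, -22) → (-3, -28); (-7, -22) → (-4, -28); (-2, -2) → (1, -8); (-5, -16) → (-2, -22)

image vertices: (-3, -28), (-4, -28), (1, -8), (-2, -22)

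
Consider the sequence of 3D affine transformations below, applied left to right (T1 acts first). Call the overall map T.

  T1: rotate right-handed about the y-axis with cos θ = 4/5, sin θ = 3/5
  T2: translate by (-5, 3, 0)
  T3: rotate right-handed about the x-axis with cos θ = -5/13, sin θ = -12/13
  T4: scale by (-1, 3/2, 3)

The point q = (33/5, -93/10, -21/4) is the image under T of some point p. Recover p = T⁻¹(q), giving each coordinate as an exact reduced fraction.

p = (7/4, 1, -5)

T1 = [4/5 0 3/5 0; 0 1 0 0; -3/5 0 4/5 0; 0 0 0 1]
T2·T1 = [4/5 0 3/5 -5; 0 1 0 3; -3/5 0 4/5 0; 0 0 0 1]
T3·…·T1 = [4/5 0 3/5 -5; -36/65 -5/13 48/65 -15/13; 3/13 -12/13 -4/13 -36/13; 0 0 0 1]
T4·…·T1 = [-4/5 0 -3/5 5; -54/65 -15/26 72/65 -45/26; 9/13 -36/13 -12/13 -108/13; 0 0 0 1]
det M = -9/2; M⁻¹ = [-4/5 -24/65 1/13 4; 0 -10/39 -4/13 -3; -3/5 32/65 -4/39 3; 0 0 0 1]
M⁻¹ · (33/5, -93/10, -21/4)ᵀ = (7/4, 1, -5)ᵀ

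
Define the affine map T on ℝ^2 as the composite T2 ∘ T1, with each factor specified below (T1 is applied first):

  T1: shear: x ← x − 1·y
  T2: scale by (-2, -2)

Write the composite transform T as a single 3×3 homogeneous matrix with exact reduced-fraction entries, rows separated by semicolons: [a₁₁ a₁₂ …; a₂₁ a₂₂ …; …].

T = [-2 2 0; 0 -2 0; 0 0 1]

T1 = [1 -1 0; 0 1 0; 0 0 1]
T2·T1 = [-2 2 0; 0 -2 0; 0 0 1]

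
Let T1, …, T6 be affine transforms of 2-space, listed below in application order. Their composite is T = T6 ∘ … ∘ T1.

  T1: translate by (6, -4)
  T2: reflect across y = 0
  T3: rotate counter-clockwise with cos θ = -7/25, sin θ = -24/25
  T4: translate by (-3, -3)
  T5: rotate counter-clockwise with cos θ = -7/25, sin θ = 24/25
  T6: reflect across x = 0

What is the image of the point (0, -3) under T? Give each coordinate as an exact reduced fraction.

T(p) = (-243/25, 124/25)

T1 translate by (6, -4): (0, -3) → (6, -7)
T2 reflect across y = 0: (6, -7) → (6, 7)
T3 rotate counter-clockwise with cos θ = -7/25, sin θ = -24/25: (6, 7) → (126/25, -193/25)
T4 translate by (-3, -3): (126/25, -193/25) → (51/25, -268/25)
T5 rotate counter-clockwise with cos θ = -7/25, sin θ = 24/25: (51/25, -268/25) → (243/25, 124/25)
T6 reflect across x = 0: (243/25, 124/25) → (-243/25, 124/25)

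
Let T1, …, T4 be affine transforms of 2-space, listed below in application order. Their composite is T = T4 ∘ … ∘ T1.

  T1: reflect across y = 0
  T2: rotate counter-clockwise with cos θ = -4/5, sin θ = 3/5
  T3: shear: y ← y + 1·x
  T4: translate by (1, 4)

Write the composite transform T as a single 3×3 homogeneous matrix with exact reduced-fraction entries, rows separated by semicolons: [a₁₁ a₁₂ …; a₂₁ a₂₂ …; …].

T1 = [1 0 0; 0 -1 0; 0 0 1]
T2·T1 = [-4/5 3/5 0; 3/5 4/5 0; 0 0 1]
T3·…·T1 = [-4/5 3/5 0; -1/5 7/5 0; 0 0 1]
T4·…·T1 = [-4/5 3/5 1; -1/5 7/5 4; 0 0 1]

T = [-4/5 3/5 1; -1/5 7/5 4; 0 0 1]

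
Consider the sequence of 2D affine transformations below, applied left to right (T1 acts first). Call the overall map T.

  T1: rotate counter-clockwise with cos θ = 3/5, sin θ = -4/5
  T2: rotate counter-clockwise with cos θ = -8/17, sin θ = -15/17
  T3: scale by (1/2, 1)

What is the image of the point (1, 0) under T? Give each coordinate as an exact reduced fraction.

T1 rotate counter-clockwise with cos θ = 3/5, sin θ = -4/5: (1, 0) → (3/5, -4/5)
T2 rotate counter-clockwise with cos θ = -8/17, sin θ = -15/17: (3/5, -4/5) → (-84/85, -13/85)
T3 scale by (1/2, 1): (-84/85, -13/85) → (-42/85, -13/85)

T(p) = (-42/85, -13/85)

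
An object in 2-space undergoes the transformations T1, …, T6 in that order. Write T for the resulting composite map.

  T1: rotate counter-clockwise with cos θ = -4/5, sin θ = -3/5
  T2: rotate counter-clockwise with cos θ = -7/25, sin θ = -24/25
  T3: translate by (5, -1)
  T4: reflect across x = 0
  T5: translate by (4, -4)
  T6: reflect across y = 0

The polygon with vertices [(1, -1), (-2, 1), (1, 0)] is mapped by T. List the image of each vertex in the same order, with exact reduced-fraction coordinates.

T1 rotate counter-clockwise with cos θ = -4/5, sin θ = -3/5: (1, -1) → (-7/5, 1/5); (-2, 1) → (11/5, 2/5); (1, 0) → (-4/5, -3/5)
T2 rotate counter-clockwise with cos θ = -7/25, sin θ = -24/25: (-7/5, 1/5) → (73/125, 161/125); (11/5, 2/5) → (-29/125, -278/125); (-4/5, -3/5) → (-44/125, 117/125)
T3 translate by (5, -1): (73/125, 161/125) → (698/125, 36/125); (-29/125, -278/125) → (596/125, -403/125); (-44/125, 117/125) → (581/125, -8/125)
T4 reflect across x = 0: (698/125, 36/125) → (-698/125, 36/125); (596/125, -403/125) → (-596/125, -403/125); (581/125, -8/125) → (-581/125, -8/125)
T5 translate by (4, -4): (-698/125, 36/125) → (-198/125, -464/125); (-596/125, -403/125) → (-96/125, -903/125); (-581/125, -8/125) → (-81/125, -508/125)
T6 reflect across y = 0: (-198/125, -464/125) → (-198/125, 464/125); (-96/125, -903/125) → (-96/125, 903/125); (-81/125, -508/125) → (-81/125, 508/125)

image vertices: (-198/125, 464/125), (-96/125, 903/125), (-81/125, 508/125)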